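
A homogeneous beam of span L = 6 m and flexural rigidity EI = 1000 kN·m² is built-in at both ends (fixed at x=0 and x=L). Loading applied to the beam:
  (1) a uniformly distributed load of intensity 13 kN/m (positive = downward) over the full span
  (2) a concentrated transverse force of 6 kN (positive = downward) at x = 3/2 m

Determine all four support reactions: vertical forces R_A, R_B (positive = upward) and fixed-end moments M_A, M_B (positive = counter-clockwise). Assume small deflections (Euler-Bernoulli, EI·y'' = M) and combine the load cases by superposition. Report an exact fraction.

R_A = 705/16 kN, M_A = 705/16 kN·m, R_B = 639/16 kN, M_B = -651/16 kN·m

Load 1 — uniform load w=13 kN/m over full span:
  R_A = wL/2 = 13·6/2 = 39 kN
  M_A = wL²/12 = 13·6²/12 = 39 kN·m
  R_B = wL/2 = 13·6/2 = 39 kN
  M_B = -wL²/12 = -13·6²/12 = -39 kN·m
Load 2 — point force P=6 kN at a=3/2 m (b=L-a=9/2):
  R_A = Pb²(3a+b)/L³ = 6·(9/2)²·(3·(3/2)+(9/2))/6³ = 81/16 kN
  M_A = Pab²/L² = 6·(3/2)·(9/2)²/6² = 81/16 kN·m
  R_B = Pa²(a+3b)/L³ = 6·(3/2)²·((3/2)+3·(9/2))/6³ = 15/16 kN
  M_B = -Pa²b/L² = -6·(3/2)²·(9/2)/6² = -27/16 kN·m
Superposition: R_A = 705/16 kN, M_A = 705/16 kN·m, R_B = 639/16 kN, M_B = -651/16 kN·m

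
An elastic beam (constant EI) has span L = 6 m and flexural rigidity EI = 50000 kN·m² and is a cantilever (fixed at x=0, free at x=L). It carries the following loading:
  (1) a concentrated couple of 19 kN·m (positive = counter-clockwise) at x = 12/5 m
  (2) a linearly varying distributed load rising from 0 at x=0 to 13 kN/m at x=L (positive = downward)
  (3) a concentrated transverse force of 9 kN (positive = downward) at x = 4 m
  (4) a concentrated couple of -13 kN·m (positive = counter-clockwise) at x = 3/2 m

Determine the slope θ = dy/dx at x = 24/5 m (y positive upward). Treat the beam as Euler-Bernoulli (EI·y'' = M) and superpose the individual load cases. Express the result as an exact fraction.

Load 1 — applied couple M₀=19 kN·m at a=12/5 m (b=L-a=18/5):
  θ_1 = M₀a/EI  [x>a] = 19·(12/5)/50000 = 57/62500 rad
Load 2 — triangular load w₀=13 kN/m (0→w₀ over full span):
  θ_2 = (w₀Lx²/4-w₀L²x/3-w₀x⁴/(24L))/EI = (13·6·(24/5)²/4-13·6²·(24/5)/3-13·(24/5)⁴/(24·6))/50000 = -13572/1953125 rad
Load 3 — point force P=9 kN at a=4 m (b=L-a=2):
  θ_3 = -Pa²/(2EI)  [x>a] = -9·4²/(2·50000) = -9/6250 rad
Load 4 — applied couple M₀=-13 kN·m at a=3/2 m (b=L-a=9/2):
  θ_4 = M₀a/EI  [x>a] = (-13)·(3/2)/50000 = -39/100000 rad
Superposition: θ = Σ θ_i = -491679/62500000 rad ≈ -0.007867 rad

θ(24/5) = -491679/62500000 rad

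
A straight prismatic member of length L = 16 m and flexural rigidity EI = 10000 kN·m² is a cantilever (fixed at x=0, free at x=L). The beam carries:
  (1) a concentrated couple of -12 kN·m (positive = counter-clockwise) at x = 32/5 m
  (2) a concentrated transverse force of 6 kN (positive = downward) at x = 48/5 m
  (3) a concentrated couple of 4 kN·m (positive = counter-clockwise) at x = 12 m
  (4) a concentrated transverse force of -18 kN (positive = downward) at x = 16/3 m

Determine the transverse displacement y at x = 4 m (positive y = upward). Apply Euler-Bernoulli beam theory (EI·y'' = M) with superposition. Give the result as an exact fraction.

Load 1 — applied couple M₀=-12 kN·m at a=32/5 m (b=L-a=48/5):
  y_1 = M₀x²/(2EI)  [x≤a] = (-12)·4²/(2·10000) = -6/625 m
Load 2 — point force P=6 kN at a=48/5 m (b=L-a=32/5):
  y_2 = -Px²(3a-x)/(6EI)  [x≤a] = -6·4²·(3·(48/5)-4)/(6·10000) = -124/3125 m
Load 3 — applied couple M₀=4 kN·m at a=12 m (b=L-a=4):
  y_3 = M₀x²/(2EI)  [x≤a] = 4·4²/(2·10000) = 2/625 m
Load 4 — point force P=-18 kN at a=16/3 m (b=L-a=32/3):
  y_4 = -Px²(3a-x)/(6EI)  [x≤a] = -(-18)·4²·(3·(16/3)-4)/(6·10000) = 36/625 m
Superposition: y = Σ y_i = 36/3125 m ≈ 0.011520 m

y(4) = 36/3125 m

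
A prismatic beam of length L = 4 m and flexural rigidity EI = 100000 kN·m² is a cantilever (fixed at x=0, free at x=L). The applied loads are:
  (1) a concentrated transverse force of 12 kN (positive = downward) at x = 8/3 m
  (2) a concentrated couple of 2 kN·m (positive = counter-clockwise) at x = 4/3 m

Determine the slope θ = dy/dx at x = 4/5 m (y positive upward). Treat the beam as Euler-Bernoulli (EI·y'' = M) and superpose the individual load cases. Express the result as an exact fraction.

Load 1 — point force P=12 kN at a=8/3 m (b=L-a=4/3):
  θ_1 = -Px(2a-x)/(2EI)  [x≤a] = -12·(4/5)·(2·(8/3)-(4/5))/(2·100000) = -17/78125 rad
Load 2 — applied couple M₀=2 kN·m at a=4/3 m (b=L-a=8/3):
  θ_2 = M₀x/EI  [x≤a] = 2·(4/5)/100000 = 1/62500 rad
Superposition: θ = Σ θ_i = -63/312500 rad ≈ -0.000202 rad

θ(4/5) = -63/312500 rad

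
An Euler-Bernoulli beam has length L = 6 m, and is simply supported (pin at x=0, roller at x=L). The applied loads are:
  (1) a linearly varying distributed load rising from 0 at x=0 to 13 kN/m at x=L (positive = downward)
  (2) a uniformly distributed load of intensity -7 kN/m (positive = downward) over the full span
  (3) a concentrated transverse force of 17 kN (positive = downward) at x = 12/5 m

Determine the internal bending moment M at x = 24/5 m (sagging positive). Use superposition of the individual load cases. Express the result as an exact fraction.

Load 1 — triangular load w₀=13 kN/m (0→w₀ over full span):
  M_1 = w₀Lx/6 - w₀x³/(6L) = 13·6·(24/5)/6 - 13·(24/5)³/(6·6) = 2808/125 kN·m
Load 2 — uniform load w=-7 kN/m over full span:
  M_2 = wx(L-x)/2 = (-7)·(24/5)·(6-(24/5))/2 = -504/25 kN·m
Load 3 — point force P=17 kN at a=12/5 m (b=L-a=18/5):
  M_3 = Pa(L-x)/L  [x>a] = 17·(12/5)·(6-(24/5))/6 = 204/25 kN·m
Superposition: M = Σ M_i = 1308/125 kN·m ≈ 10.464000 kN·m

M(24/5) = 1308/125 kN·m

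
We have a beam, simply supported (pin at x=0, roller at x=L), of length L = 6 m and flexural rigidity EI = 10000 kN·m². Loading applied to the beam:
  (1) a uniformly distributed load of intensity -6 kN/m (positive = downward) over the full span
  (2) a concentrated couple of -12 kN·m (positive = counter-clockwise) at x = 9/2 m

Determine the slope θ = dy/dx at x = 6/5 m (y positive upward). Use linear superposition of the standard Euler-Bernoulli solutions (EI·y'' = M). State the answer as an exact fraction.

Load 1 — uniform load w=-6 kN/m over full span:
  θ_1 = -w(L³-6Lx²+4x³)/(24EI) = -(-6)·(6³-6·6·(6/5)²+4·(6/5)³)/(24·10000) = 2673/625000 rad
Load 2 — applied couple M₀=-12 kN·m at a=9/2 m (b=L-a=3/2):
  θ_2 = (M₀x²/(2L)+C₁)/EI  [x≤a] with C₁=M₀(3b²-L²)/(6L)=39/4 = ((-12)·(6/5)²/(2·6)+(39/4))/10000 = 831/1000000 rad
Superposition: θ = Σ θ_i = 25539/5000000 rad ≈ 0.005108 rad

θ(6/5) = 25539/5000000 rad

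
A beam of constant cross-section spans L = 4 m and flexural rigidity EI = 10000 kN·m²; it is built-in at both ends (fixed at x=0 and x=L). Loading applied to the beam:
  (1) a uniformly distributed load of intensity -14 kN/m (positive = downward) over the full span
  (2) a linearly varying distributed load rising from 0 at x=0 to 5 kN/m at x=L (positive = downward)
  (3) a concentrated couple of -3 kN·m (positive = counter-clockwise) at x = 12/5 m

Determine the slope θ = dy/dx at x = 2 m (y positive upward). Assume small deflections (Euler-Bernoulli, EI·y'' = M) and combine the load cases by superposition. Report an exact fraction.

θ(2) = -61/1500000 rad

Load 1 — uniform load w=-14 kN/m over full span:
  θ_1 = -wx(L-x)(L-2x)/(12EI) = -(-14)·2·(4-2)·(4-2·2)/(12·10000) = 0 rad
Load 2 — triangular load w₀=5 kN/m (0→w₀ over full span):
  θ_2 = -w₀(2x(L-x)(L-2x)(x+2L)+x²(L-x)²)/(120LEI) = -5·(2·2·(4-2)·(4-2·2)·(2+2·4)+2²·(4-2)²)/(120·4·10000) = -1/60000 rad
Load 3 — applied couple M₀=-3 kN·m at a=12/5 m (b=L-a=8/5):
  θ_3 = (R_Ax²/2 - M_Ax)/EI  [x≤a] with R_A=-27/25, M_A=-24/25 = ((-27/25)·2²/2 - (-24/25)·2)/10000 = -3/125000 rad
Superposition: θ = Σ θ_i = -61/1500000 rad ≈ -0.000041 rad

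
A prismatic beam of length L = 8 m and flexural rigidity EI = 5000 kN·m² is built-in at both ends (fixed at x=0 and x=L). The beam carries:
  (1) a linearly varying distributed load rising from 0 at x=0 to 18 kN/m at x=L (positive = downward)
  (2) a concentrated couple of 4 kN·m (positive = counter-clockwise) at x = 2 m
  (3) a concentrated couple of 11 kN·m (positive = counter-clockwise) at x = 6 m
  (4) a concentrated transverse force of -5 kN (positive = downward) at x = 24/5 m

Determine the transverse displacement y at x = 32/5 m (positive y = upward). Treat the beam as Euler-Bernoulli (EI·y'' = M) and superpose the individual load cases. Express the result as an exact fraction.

y(32/5) = -323119/39062500 m

Load 1 — triangular load w₀=18 kN/m (0→w₀ over full span):
  y_1 = -w₀x²(L-x)²(x+2L)/(120LEI) = -18·(32/5)²·(8-(32/5))²·((32/5)+2·8)/(120·8·5000) = -86016/9765625 m
Load 2 — applied couple M₀=4 kN·m at a=2 m (b=L-a=6):
  y_2 = (R_Ax³/6 - M_Ax²/2 - M₀(x-a)²/2)/EI  [x>a] with R_A=9/16, M_A=-3/4 = ((9/16)·(32/5)³/6 - (-3/4)·(32/5)²/2 - 4·((32/5)-2)²/2)/5000 = 19/78125 m
Load 3 — applied couple M₀=11 kN·m at a=6 m (b=L-a=2):
  y_3 = (R_Ax³/6 - M_Ax²/2 - M₀(x-a)²/2)/EI  [x>a] with R_A=99/64, M_A=55/16 = ((99/64)·(32/5)³/6 - (55/16)·(32/5)²/2 - 11·((32/5)-6)²/2)/5000 = -231/312500 m
Load 4 — point force P=-5 kN at a=24/5 m (b=L-a=16/5):
  y_4 = -Pa²(L-x)²(3bL-(3b+a)(L-x))/(6L³EI)  [x>a] = -(-5)·(24/5)²·(8-(32/5))²·(3·(16/5)·8-(3·(16/5)+(24/5))·(8-(32/5)))/(6·8³·5000) = 2016/1953125 m
Superposition: y = Σ y_i = -323119/39062500 m ≈ -0.008272 m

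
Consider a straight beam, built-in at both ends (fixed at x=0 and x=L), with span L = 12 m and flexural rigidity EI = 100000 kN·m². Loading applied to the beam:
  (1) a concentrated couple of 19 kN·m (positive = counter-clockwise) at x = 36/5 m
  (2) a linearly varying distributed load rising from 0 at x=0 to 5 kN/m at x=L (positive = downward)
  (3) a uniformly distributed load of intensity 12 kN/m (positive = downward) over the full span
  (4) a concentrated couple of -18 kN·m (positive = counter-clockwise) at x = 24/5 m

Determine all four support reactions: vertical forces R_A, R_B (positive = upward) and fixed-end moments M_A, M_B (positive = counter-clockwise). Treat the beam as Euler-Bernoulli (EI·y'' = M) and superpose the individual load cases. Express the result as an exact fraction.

R_A = 2028/25 kN, M_A = 4298/25 kN·m, R_B = 2322/25 kN, M_B = -4587/25 kN·m

Load 1 — applied couple M₀=19 kN·m at a=36/5 m (b=L-a=24/5):
  R_A = 6M₀ab/L³ = 6·19·(36/5)·(24/5)/12³ = 57/25 kN
  M_A = M₀b(2a-b)/L² = 19·(24/5)·(2·(36/5)-(24/5))/12² = 152/25 kN·m
  R_B = -6M₀ab/L³ = -6·19·(36/5)·(24/5)/12³ = -57/25 kN
  M_B = M₀a(2b-a)/L² = 19·(36/5)·(2·(24/5)-(36/5))/12² = 57/25 kN·m
Load 2 — triangular load w₀=5 kN/m (0→w₀ over full span):
  R_A = 3w₀L/20 = 3·5·12/20 = 9 kN
  M_A = w₀L²/30 = 5·12²/30 = 24 kN·m
  R_B = 7w₀L/20 = 7·5·12/20 = 21 kN
  M_B = -w₀L²/20 = -5·12²/20 = -36 kN·m
Load 3 — uniform load w=12 kN/m over full span:
  R_A = wL/2 = 12·12/2 = 72 kN
  M_A = wL²/12 = 12·12²/12 = 144 kN·m
  R_B = wL/2 = 12·12/2 = 72 kN
  M_B = -wL²/12 = -12·12²/12 = -144 kN·m
Load 4 — applied couple M₀=-18 kN·m at a=24/5 m (b=L-a=36/5):
  R_A = 6M₀ab/L³ = 6·(-18)·(24/5)·(36/5)/12³ = -54/25 kN
  M_A = M₀b(2a-b)/L² = (-18)·(36/5)·(2·(24/5)-(36/5))/12² = -54/25 kN·m
  R_B = -6M₀ab/L³ = -6·(-18)·(24/5)·(36/5)/12³ = 54/25 kN
  M_B = M₀a(2b-a)/L² = (-18)·(24/5)·(2·(36/5)-(24/5))/12² = -144/25 kN·m
Superposition: R_A = 2028/25 kN, M_A = 4298/25 kN·m, R_B = 2322/25 kN, M_B = -4587/25 kN·m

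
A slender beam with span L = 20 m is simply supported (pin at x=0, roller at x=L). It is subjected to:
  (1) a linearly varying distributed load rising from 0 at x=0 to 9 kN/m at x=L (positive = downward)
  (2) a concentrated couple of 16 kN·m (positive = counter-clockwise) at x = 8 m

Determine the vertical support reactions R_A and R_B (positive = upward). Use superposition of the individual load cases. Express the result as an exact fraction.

R_A = 154/5 kN, R_B = 296/5 kN

Load 1 — triangular load w₀=9 kN/m (0→w₀ over full span):
  R_A = w₀L/6 = 9·20/6 = 30 kN
  R_B = w₀L/3 = 9·20/3 = 60 kN
Load 2 — applied couple M₀=16 kN·m at a=8 m (b=L-a=12):
  R_A = M₀/L = 16/20 = 4/5 kN
  R_B = -M₀/L = -16/20 = -4/5 kN
Superposition: R_A = 154/5 kN, R_B = 296/5 kN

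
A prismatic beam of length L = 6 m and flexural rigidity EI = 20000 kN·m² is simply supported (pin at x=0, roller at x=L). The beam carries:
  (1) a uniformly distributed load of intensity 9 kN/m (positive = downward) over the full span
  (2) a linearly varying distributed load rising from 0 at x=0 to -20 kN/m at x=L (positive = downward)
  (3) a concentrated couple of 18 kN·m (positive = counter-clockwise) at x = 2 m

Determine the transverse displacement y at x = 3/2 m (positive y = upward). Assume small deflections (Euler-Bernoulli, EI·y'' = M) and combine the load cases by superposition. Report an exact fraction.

y(3/2) = 279/320000 m

Load 1 — uniform load w=9 kN/m over full span:
  y_1 = -wx(L³-2Lx²+x³)/(24EI) = -9·(3/2)·(6³-2·6·(3/2)²+(3/2)³)/(24·20000) = -13851/2560000 m
Load 2 — triangular load w₀=-20 kN/m (0→w₀ over full span):
  y_2 = -w₀x(7L⁴-10L²x²+3x⁴)/(360LEI) = -(-20)·(3/2)·(7·6⁴-10·6²·(3/2)²+3·(3/2)⁴)/(360·6·20000) = 2943/512000 m
Load 3 — applied couple M₀=18 kN·m at a=2 m (b=L-a=4):
  y_3 = (M₀x³/(6L)+C₁x)/EI  [x≤a] with C₁=M₀(3b²-L²)/(6L)=6 = (18·(3/2)³/(6·6)+6·(3/2))/20000 = 171/320000 m
Superposition: y = Σ y_i = 279/320000 m ≈ 0.000872 m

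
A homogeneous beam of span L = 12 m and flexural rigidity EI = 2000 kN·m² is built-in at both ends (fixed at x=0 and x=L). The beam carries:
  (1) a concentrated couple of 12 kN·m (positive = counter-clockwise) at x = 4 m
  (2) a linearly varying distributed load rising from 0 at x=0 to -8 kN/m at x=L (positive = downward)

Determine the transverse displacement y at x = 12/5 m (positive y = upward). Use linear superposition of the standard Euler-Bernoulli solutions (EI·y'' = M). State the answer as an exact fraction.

Load 1 — applied couple M₀=12 kN·m at a=4 m (b=L-a=8):
  y_1 = (R_Ax³/6 - M_Ax²/2)/EI  [x≤a] with R_A=4/3, M_A=0 = ((4/3)·(12/5)³/6 - 0·(12/5)²/2)/2000 = 24/15625 m
Load 2 — triangular load w₀=-8 kN/m (0→w₀ over full span):
  y_2 = -w₀x²(L-x)²(x+2L)/(120LEI) = -(-8)·(12/5)²·(12-(12/5))²·((12/5)+2·12)/(120·12·2000) = 76032/1953125 m
Superposition: y = Σ y_i = 79032/1953125 m ≈ 0.040464 m

y(12/5) = 79032/1953125 m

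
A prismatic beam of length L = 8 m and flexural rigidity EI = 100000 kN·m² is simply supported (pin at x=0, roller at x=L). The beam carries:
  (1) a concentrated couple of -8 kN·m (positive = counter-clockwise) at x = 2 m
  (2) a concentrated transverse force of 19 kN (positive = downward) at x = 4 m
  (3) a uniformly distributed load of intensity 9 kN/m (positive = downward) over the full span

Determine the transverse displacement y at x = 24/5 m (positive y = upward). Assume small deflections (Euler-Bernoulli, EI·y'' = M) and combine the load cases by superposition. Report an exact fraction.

y(24/5) = -39299/5859375 m

Load 1 — applied couple M₀=-8 kN·m at a=2 m (b=L-a=6):
  y_1 = (M₀x³/(6L)-M₀(x-a)²/2+C₁x)/EI  [x>a] with C₁=M₀(3b²-L²)/(6L)=-22/3 = ((-8)·(24/5)³/(6·8)-(-8)·((24/5)-2)²/2+(-22/3)·(24/5))/100000 = -87/390625 m
Load 2 — point force P=19 kN at a=4 m (b=L-a=4):
  y_2 = -Pa(L-x)(2Lx-a²-x²)/(6LEI)  [x>a] = -19·4·(8-(24/5))·(2·8·(24/5)-4²-(24/5)²)/(6·8·100000) = -2242/1171875 m
Load 3 — uniform load w=9 kN/m over full span:
  y_3 = -wx(L³-2Lx²+x³)/(24EI) = -9·(24/5)·(8³-2·8·(24/5)²+(24/5)³)/(24·100000) = -8928/1953125 m
Superposition: y = Σ y_i = -39299/5859375 m ≈ -0.006707 m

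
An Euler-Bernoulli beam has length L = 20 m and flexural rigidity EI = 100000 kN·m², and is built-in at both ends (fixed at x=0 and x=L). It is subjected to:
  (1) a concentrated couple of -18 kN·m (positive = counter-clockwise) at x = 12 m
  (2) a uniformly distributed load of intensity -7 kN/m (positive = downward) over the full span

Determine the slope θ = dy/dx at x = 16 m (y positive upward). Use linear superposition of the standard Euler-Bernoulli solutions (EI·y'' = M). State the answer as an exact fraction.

θ(16) = -7027/1562500 rad

Load 1 — applied couple M₀=-18 kN·m at a=12 m (b=L-a=8):
  θ_1 = (R_Ax²/2 - M_Ax - M₀(x-a))/EI  [x>a] with R_A=-162/125, M_A=-144/25 = ((-162/125)·16²/2 - (-144/25)·16 - (-18)·(16-12))/100000 = -27/1562500 rad
Load 2 — uniform load w=-7 kN/m over full span:
  θ_2 = -wx(L-x)(L-2x)/(12EI) = -(-7)·16·(20-16)·(20-2·16)/(12·100000) = -14/3125 rad
Superposition: θ = Σ θ_i = -7027/1562500 rad ≈ -0.004497 rad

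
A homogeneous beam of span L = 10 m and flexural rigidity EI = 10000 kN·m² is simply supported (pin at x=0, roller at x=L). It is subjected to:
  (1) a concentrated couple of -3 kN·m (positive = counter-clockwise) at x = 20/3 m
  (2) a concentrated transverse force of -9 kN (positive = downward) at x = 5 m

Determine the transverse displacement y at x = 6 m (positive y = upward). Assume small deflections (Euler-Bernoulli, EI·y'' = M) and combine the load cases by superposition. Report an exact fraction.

Load 1 — applied couple M₀=-3 kN·m at a=20/3 m (b=L-a=10/3):
  y_1 = (M₀x³/(6L)+C₁x)/EI  [x≤a] with C₁=M₀(3b²-L²)/(6L)=10/3 = ((-3)·6³/(6·10)+(10/3)·6)/10000 = 23/25000 m
Load 2 — point force P=-9 kN at a=5 m (b=L-a=5):
  y_2 = -Pa(L-x)(2Lx-a²-x²)/(6LEI)  [x>a] = -(-9)·5·(10-6)·(2·10·6-5²-6²)/(6·10·10000) = 177/10000 m
Superposition: y = Σ y_i = 931/50000 m ≈ 0.018620 m

y(6) = 931/50000 m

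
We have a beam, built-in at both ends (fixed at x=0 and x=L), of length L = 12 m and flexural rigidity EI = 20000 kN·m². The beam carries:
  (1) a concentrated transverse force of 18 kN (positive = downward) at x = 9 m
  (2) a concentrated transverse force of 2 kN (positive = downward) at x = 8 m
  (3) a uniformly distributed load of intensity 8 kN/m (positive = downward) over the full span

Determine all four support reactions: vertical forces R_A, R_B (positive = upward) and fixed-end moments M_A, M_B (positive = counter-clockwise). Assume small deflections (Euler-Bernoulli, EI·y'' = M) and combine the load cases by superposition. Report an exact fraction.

R_A = 22175/432 kN, M_A = 7769/72 kN·m, R_B = 27937/432 kN, M_B = -9355/72 kN·m

Load 1 — point force P=18 kN at a=9 m (b=L-a=3):
  R_A = Pb²(3a+b)/L³ = 18·3²·(3·9+3)/12³ = 45/16 kN
  M_A = Pab²/L² = 18·9·3²/12² = 81/8 kN·m
  R_B = Pa²(a+3b)/L³ = 18·9²·(9+3·3)/12³ = 243/16 kN
  M_B = -Pa²b/L² = -18·9²·3/12² = -243/8 kN·m
Load 2 — point force P=2 kN at a=8 m (b=L-a=4):
  R_A = Pb²(3a+b)/L³ = 2·4²·(3·8+4)/12³ = 14/27 kN
  M_A = Pab²/L² = 2·8·4²/12² = 16/9 kN·m
  R_B = Pa²(a+3b)/L³ = 2·8²·(8+3·4)/12³ = 40/27 kN
  M_B = -Pa²b/L² = -2·8²·4/12² = -32/9 kN·m
Load 3 — uniform load w=8 kN/m over full span:
  R_A = wL/2 = 8·12/2 = 48 kN
  M_A = wL²/12 = 8·12²/12 = 96 kN·m
  R_B = wL/2 = 8·12/2 = 48 kN
  M_B = -wL²/12 = -8·12²/12 = -96 kN·m
Superposition: R_A = 22175/432 kN, M_A = 7769/72 kN·m, R_B = 27937/432 kN, M_B = -9355/72 kN·m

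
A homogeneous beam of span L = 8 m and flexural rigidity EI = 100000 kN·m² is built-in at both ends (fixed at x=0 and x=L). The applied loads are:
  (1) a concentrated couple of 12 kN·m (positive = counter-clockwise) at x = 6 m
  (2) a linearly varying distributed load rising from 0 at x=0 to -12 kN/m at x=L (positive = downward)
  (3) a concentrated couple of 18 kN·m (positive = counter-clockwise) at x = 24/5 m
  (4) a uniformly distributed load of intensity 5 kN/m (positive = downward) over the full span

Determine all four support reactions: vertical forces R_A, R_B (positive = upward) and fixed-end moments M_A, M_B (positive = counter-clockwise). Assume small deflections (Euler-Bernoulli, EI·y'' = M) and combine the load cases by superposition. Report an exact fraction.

Load 1 — applied couple M₀=12 kN·m at a=6 m (b=L-a=2):
  R_A = 6M₀ab/L³ = 6·12·6·2/8³ = 27/16 kN
  M_A = M₀b(2a-b)/L² = 12·2·(2·6-2)/8² = 15/4 kN·m
  R_B = -6M₀ab/L³ = -6·12·6·2/8³ = -27/16 kN
  M_B = M₀a(2b-a)/L² = 12·6·(2·2-6)/8² = -9/4 kN·m
Load 2 — triangular load w₀=-12 kN/m (0→w₀ over full span):
  R_A = 3w₀L/20 = 3·(-12)·8/20 = -72/5 kN
  M_A = w₀L²/30 = (-12)·8²/30 = -128/5 kN·m
  R_B = 7w₀L/20 = 7·(-12)·8/20 = -168/5 kN
  M_B = -w₀L²/20 = -(-12)·8²/20 = 192/5 kN·m
Load 3 — applied couple M₀=18 kN·m at a=24/5 m (b=L-a=16/5):
  R_A = 6M₀ab/L³ = 6·18·(24/5)·(16/5)/8³ = 81/25 kN
  M_A = M₀b(2a-b)/L² = 18·(16/5)·(2·(24/5)-(16/5))/8² = 144/25 kN·m
  R_B = -6M₀ab/L³ = -6·18·(24/5)·(16/5)/8³ = -81/25 kN
  M_B = M₀a(2b-a)/L² = 18·(24/5)·(2·(16/5)-(24/5))/8² = 54/25 kN·m
Load 4 — uniform load w=5 kN/m over full span:
  R_A = wL/2 = 5·8/2 = 20 kN
  M_A = wL²/12 = 5·8²/12 = 80/3 kN·m
  R_B = wL/2 = 5·8/2 = 20 kN
  M_B = -wL²/12 = -5·8²/12 = -80/3 kN·m
Superposition: R_A = 4211/400 kN, M_A = 3173/300 kN·m, R_B = -7411/400 kN, M_B = 3493/300 kN·m

R_A = 4211/400 kN, M_A = 3173/300 kN·m, R_B = -7411/400 kN, M_B = 3493/300 kN·m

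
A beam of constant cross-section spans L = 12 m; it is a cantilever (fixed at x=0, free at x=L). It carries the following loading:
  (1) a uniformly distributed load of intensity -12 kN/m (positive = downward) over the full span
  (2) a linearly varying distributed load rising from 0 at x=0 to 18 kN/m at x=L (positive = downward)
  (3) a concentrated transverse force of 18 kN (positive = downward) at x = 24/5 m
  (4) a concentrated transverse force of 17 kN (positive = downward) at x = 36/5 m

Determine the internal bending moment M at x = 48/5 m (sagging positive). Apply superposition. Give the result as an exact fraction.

M(48/5) = -1728/125 kN·m

Load 1 — uniform load w=-12 kN/m over full span:
  M_1 = -w(L-x)²/2 = -(-12)·(12-(48/5))²/2 = 864/25 kN·m
Load 2 — triangular load w₀=18 kN/m (0→w₀ over full span):
  M_2 = w₀Lx/2 - w₀L²/3 - w₀x³/(6L) = 18·12·(48/5)/2 - 18·12²/3 - 18·(48/5)³/(6·12) = -6048/125 kN·m
Load 3 — point force P=18 kN at a=24/5 m (b=L-a=36/5):
  M_3 = 0  [x>a] = 0 kN·m
Load 4 — point force P=17 kN at a=36/5 m (b=L-a=24/5):
  M_4 = 0  [x>a] = 0 kN·m
Superposition: M = Σ M_i = -1728/125 kN·m ≈ -13.824000 kN·m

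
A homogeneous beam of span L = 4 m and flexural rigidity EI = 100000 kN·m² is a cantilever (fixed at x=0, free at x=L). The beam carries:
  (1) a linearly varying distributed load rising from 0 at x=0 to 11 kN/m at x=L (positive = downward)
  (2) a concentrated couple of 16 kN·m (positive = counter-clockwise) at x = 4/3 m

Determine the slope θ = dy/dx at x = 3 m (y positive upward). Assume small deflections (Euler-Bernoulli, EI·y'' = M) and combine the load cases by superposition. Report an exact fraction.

θ(3) = -1247/1920000 rad

Load 1 — triangular load w₀=11 kN/m (0→w₀ over full span):
  θ_1 = (w₀Lx²/4-w₀L²x/3-w₀x⁴/(24L))/EI = (11·4·3²/4-11·4²·3/3-11·3⁴/(24·4))/100000 = -2761/3200000 rad
Load 2 — applied couple M₀=16 kN·m at a=4/3 m (b=L-a=8/3):
  θ_2 = M₀a/EI  [x>a] = 16·(4/3)/100000 = 2/9375 rad
Superposition: θ = Σ θ_i = -1247/1920000 rad ≈ -0.000649 rad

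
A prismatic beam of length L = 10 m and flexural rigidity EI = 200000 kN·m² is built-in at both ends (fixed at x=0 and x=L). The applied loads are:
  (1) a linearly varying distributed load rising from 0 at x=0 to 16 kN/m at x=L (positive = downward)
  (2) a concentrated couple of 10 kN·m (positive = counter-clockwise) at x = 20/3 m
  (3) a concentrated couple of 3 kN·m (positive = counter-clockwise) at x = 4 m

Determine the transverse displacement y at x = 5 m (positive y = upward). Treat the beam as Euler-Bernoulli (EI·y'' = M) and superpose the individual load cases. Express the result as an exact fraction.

Load 1 — triangular load w₀=16 kN/m (0→w₀ over full span):
  y_1 = -w₀x²(L-x)²(x+2L)/(120LEI) = -16·5²·(10-5)²·(5+2·10)/(120·10·200000) = -1/960 m
Load 2 — applied couple M₀=10 kN·m at a=20/3 m (b=L-a=10/3):
  y_2 = (R_Ax³/6 - M_Ax²/2)/EI  [x≤a] with R_A=4/3, M_A=10/3 = ((4/3)·5³/6 - (10/3)·5²/2)/200000 = -1/14400 m
Load 3 — applied couple M₀=3 kN·m at a=4 m (b=L-a=6):
  y_3 = (R_Ax³/6 - M_Ax²/2 - M₀(x-a)²/2)/EI  [x>a] with R_A=54/125, M_A=9/25 = ((54/125)·5³/6 - (9/25)·5²/2 - 3·(5-4)²/2)/200000 = 3/200000 m
Superposition: y = Σ y_i = -1973/1800000 m ≈ -0.001096 m

y(5) = -1973/1800000 m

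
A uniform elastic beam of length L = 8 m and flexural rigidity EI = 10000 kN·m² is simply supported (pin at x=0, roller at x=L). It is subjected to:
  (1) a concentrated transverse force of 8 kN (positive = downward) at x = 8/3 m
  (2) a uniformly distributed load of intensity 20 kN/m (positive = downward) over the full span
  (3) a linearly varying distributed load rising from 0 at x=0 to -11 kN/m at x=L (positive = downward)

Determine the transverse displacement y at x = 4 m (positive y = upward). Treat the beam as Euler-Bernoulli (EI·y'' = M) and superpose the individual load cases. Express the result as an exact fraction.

Load 1 — point force P=8 kN at a=8/3 m (b=L-a=16/3):
  y_1 = -Pa(L-x)(2Lx-a²-x²)/(6LEI)  [x>a] = -8·(8/3)·(8-4)·(2·8·4-(8/3)²-4²)/(6·8·10000) = -368/50625 m
Load 2 — uniform load w=20 kN/m over full span:
  y_2 = -wx(L³-2Lx²+x³)/(24EI) = -20·4·(8³-2·8·4²+4³)/(24·10000) = -8/75 m
Load 3 — triangular load w₀=-11 kN/m (0→w₀ over full span):
  y_3 = -w₀x(7L⁴-10L²x²+3x⁴)/(360LEI) = -(-11)·4·(7·8⁴-10·8²·4²+3·4⁴)/(360·8·10000) = 11/375 m
Superposition: y = Σ y_i = -4283/50625 m ≈ -0.084602 m

y(4) = -4283/50625 m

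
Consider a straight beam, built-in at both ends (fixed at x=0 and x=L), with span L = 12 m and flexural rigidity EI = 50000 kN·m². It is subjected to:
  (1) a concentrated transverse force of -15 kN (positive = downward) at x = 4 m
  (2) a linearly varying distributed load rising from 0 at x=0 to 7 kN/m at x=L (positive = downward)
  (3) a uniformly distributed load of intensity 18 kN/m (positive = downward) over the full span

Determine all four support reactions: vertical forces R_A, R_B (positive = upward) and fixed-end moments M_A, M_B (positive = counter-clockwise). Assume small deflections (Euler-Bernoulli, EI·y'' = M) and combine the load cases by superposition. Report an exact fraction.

R_A = 4927/45 kN, M_A = 3344/15 kN·m, R_B = 6008/45 kN, M_B = -3796/15 kN·m

Load 1 — point force P=-15 kN at a=4 m (b=L-a=8):
  R_A = Pb²(3a+b)/L³ = (-15)·8²·(3·4+8)/12³ = -100/9 kN
  M_A = Pab²/L² = (-15)·4·8²/12² = -80/3 kN·m
  R_B = Pa²(a+3b)/L³ = (-15)·4²·(4+3·8)/12³ = -35/9 kN
  M_B = -Pa²b/L² = -(-15)·4²·8/12² = 40/3 kN·m
Load 2 — triangular load w₀=7 kN/m (0→w₀ over full span):
  R_A = 3w₀L/20 = 3·7·12/20 = 63/5 kN
  M_A = w₀L²/30 = 7·12²/30 = 168/5 kN·m
  R_B = 7w₀L/20 = 7·7·12/20 = 147/5 kN
  M_B = -w₀L²/20 = -7·12²/20 = -252/5 kN·m
Load 3 — uniform load w=18 kN/m over full span:
  R_A = wL/2 = 18·12/2 = 108 kN
  M_A = wL²/12 = 18·12²/12 = 216 kN·m
  R_B = wL/2 = 18·12/2 = 108 kN
  M_B = -wL²/12 = -18·12²/12 = -216 kN·m
Superposition: R_A = 4927/45 kN, M_A = 3344/15 kN·m, R_B = 6008/45 kN, M_B = -3796/15 kN·m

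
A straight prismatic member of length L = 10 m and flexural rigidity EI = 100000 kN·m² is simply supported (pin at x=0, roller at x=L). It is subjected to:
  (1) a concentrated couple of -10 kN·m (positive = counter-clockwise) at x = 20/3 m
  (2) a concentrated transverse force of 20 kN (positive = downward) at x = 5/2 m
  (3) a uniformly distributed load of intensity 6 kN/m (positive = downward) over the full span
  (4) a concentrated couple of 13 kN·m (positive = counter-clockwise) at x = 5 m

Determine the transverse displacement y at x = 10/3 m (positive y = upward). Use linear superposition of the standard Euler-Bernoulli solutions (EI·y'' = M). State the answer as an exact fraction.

Load 1 — applied couple M₀=-10 kN·m at a=20/3 m (b=L-a=10/3):
  y_1 = (M₀x³/(6L)+C₁x)/EI  [x≤a] with C₁=M₀(3b²-L²)/(6L)=100/9 = ((-10)·(10/3)³/(6·10)+(100/9)·(10/3))/100000 = 1/3240 m
Load 2 — point force P=20 kN at a=5/2 m (b=L-a=15/2):
  y_2 = -Pa(L-x)(2Lx-a²-x²)/(6LEI)  [x>a] = -20·(5/2)·(10-(10/3))·(2·10·(10/3)-(5/2)²-(10/3)²)/(6·10·100000) = -71/25920 m
Load 3 — uniform load w=6 kN/m over full span:
  y_3 = -wx(L³-2Lx²+x³)/(24EI) = -6·(10/3)·(10³-2·10·(10/3)²+(10/3)³)/(24·100000) = -11/1620 m
Load 4 — applied couple M₀=13 kN·m at a=5 m (b=L-a=5):
  y_4 = (M₀x³/(6L)+C₁x)/EI  [x≤a] with C₁=M₀(3b²-L²)/(6L)=-65/12 = (13·(10/3)³/(6·10)+(-65/12)·(10/3))/100000 = -13/129600 m
Superposition: y = Σ y_i = -151/16200 m ≈ -0.009321 m

y(10/3) = -151/16200 m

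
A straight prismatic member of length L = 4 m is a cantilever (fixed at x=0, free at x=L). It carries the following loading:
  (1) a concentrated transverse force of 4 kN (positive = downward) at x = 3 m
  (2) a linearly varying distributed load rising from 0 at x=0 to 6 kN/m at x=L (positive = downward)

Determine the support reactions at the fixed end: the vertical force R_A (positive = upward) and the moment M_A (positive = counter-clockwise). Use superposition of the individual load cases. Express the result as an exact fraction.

Load 1 — point force P=4 kN at a=3 m (b=L-a=1):
  R_A = P = 4 kN
  M_A = Pa = 4·3 = 12 kN·m
Load 2 — triangular load w₀=6 kN/m (0→w₀ over full span):
  R_A = w₀L/2 = 6·4/2 = 12 kN
  M_A = w₀L²/3 = 6·4²/3 = 32 kN·m
Superposition: R_A = 16 kN, M_A = 44 kN·m

R_A = 16 kN, M_A = 44 kN·m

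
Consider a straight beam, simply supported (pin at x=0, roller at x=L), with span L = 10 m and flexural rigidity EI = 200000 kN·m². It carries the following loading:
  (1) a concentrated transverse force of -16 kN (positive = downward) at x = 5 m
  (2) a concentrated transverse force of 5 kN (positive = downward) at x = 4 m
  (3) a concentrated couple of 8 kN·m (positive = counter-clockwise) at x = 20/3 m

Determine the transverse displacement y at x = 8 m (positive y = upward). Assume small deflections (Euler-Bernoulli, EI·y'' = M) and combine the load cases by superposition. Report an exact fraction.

Load 1 — point force P=-16 kN at a=5 m (b=L-a=5):
  y_1 = -Pa(L-x)(2Lx-a²-x²)/(6LEI)  [x>a] = -(-16)·5·(10-8)·(2·10·8-5²-8²)/(6·10·200000) = 71/75000 m
Load 2 — point force P=5 kN at a=4 m (b=L-a=6):
  y_2 = -Pa(L-x)(2Lx-a²-x²)/(6LEI)  [x>a] = -5·4·(10-8)·(2·10·8-4²-8²)/(6·10·200000) = -1/3750 m
Load 3 — applied couple M₀=8 kN·m at a=20/3 m (b=L-a=10/3):
  y_3 = (M₀x³/(6L)-M₀(x-a)²/2+C₁x)/EI  [x>a] with C₁=M₀(3b²-L²)/(6L)=-80/9 = (8·8³/(6·10)-8·(8-(20/3))²/2+(-80/9)·8)/200000 = -7/140625 m
Superposition: y = Σ y_i = 709/1125000 m ≈ 0.000630 m

y(8) = 709/1125000 m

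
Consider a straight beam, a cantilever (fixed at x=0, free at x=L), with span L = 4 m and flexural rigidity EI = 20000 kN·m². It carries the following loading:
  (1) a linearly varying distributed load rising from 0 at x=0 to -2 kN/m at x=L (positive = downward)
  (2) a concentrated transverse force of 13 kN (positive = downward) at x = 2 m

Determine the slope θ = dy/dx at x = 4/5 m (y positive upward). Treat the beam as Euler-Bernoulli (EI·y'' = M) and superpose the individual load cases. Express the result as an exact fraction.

θ(4/5) = -1099/2343750 rad

Load 1 — triangular load w₀=-2 kN/m (0→w₀ over full span):
  θ_1 = (w₀Lx²/4-w₀L²x/3-w₀x⁴/(24L))/EI = ((-2)·4·(4/5)²/4-(-2)·4²·(4/5)/3-(-2)·(4/5)⁴/(24·4))/20000 = 851/2343750 rad
Load 2 — point force P=13 kN at a=2 m (b=L-a=2):
  θ_2 = -Px(2a-x)/(2EI)  [x≤a] = -13·(4/5)·(2·2-(4/5))/(2·20000) = -13/15625 rad
Superposition: θ = Σ θ_i = -1099/2343750 rad ≈ -0.000469 rad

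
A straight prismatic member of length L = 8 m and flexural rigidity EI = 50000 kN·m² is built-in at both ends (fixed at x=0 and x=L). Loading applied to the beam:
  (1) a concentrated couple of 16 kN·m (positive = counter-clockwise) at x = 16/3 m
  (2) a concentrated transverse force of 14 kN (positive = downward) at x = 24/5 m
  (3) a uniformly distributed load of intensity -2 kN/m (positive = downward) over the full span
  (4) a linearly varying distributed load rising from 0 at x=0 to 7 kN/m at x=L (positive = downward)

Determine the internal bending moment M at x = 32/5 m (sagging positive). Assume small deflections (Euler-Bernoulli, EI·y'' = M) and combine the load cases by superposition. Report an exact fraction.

M(32/5) = -9104/1875 kN·m

Load 1 — applied couple M₀=16 kN·m at a=16/3 m (b=L-a=8/3):
  M_1 = R_Ax - M_A - M₀  [x>a] with R_A=8/3, M_A=16/3 = (8/3)·(32/5) - (16/3) - 16 = -64/15 kN·m
Load 2 — point force P=14 kN at a=24/5 m (b=L-a=16/5):
  M_2 = Pa²(a+3b)(L-x)/L³ - Pa²b/L²  [x>a] = 14·(24/5)²·((24/5)+3·(16/5))·(8-(32/5))/8³ - 14·(24/5)²·(16/5)/8² = -1008/625 kN·m
Load 3 — uniform load w=-2 kN/m over full span:
  M_3 = wLx/2 - wL²/12 - wx²/2 = (-2)·8·(32/5)/2 - (-2)·8²/12 - (-2)·(32/5)²/2 = 32/75 kN·m
Load 4 — triangular load w₀=7 kN/m (0→w₀ over full span):
  M_4 = 3w₀Lx/20 - w₀L²/30 - w₀x³/(6L) = 3·7·8·(32/5)/20 - 7·8²/30 - 7·(32/5)³/(6·8) = 224/375 kN·m
Superposition: M = Σ M_i = -9104/1875 kN·m ≈ -4.855467 kN·m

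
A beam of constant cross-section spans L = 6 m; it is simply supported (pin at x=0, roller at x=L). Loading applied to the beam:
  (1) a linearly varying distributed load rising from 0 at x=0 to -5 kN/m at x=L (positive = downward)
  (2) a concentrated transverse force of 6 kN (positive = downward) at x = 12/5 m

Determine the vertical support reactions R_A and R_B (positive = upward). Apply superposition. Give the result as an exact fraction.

Load 1 — triangular load w₀=-5 kN/m (0→w₀ over full span):
  R_A = w₀L/6 = (-5)·6/6 = -5 kN
  R_B = w₀L/3 = (-5)·6/3 = -10 kN
Load 2 — point force P=6 kN at a=12/5 m (b=L-a=18/5):
  R_A = Pb/L = 6·(18/5)/6 = 18/5 kN
  R_B = Pa/L = 6·(12/5)/6 = 12/5 kN
Superposition: R_A = -7/5 kN, R_B = -38/5 kN

R_A = -7/5 kN, R_B = -38/5 kN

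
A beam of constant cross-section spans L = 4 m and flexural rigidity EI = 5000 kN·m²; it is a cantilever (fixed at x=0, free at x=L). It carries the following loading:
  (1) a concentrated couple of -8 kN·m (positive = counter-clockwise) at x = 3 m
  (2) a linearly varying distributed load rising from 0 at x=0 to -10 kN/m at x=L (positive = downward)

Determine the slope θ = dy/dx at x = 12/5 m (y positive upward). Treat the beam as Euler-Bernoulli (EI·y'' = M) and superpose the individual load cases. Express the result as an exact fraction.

θ(12/5) = 854/78125 rad

Load 1 — applied couple M₀=-8 kN·m at a=3 m (b=L-a=1):
  θ_1 = M₀x/EI  [x≤a] = (-8)·(12/5)/5000 = -12/3125 rad
Load 2 — triangular load w₀=-10 kN/m (0→w₀ over full span):
  θ_2 = (w₀Lx²/4-w₀L²x/3-w₀x⁴/(24L))/EI = ((-10)·4·(12/5)²/4-(-10)·4²·(12/5)/3-(-10)·(12/5)⁴/(24·4))/5000 = 1154/78125 rad
Superposition: θ = Σ θ_i = 854/78125 rad ≈ 0.010931 rad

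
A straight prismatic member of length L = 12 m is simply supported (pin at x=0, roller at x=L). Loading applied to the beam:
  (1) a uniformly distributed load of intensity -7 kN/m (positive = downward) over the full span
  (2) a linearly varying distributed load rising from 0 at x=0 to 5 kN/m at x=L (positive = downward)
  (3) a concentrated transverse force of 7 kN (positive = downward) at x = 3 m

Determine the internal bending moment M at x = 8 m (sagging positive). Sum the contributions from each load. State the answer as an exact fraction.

Load 1 — uniform load w=-7 kN/m over full span:
  M_1 = wx(L-x)/2 = (-7)·8·(12-8)/2 = -112 kN·m
Load 2 — triangular load w₀=5 kN/m (0→w₀ over full span):
  M_2 = w₀Lx/6 - w₀x³/(6L) = 5·12·8/6 - 5·8³/(6·12) = 400/9 kN·m
Load 3 — point force P=7 kN at a=3 m (b=L-a=9):
  M_3 = Pa(L-x)/L  [x>a] = 7·3·(12-8)/12 = 7 kN·m
Superposition: M = Σ M_i = -545/9 kN·m ≈ -60.555556 kN·m

M(8) = -545/9 kN·m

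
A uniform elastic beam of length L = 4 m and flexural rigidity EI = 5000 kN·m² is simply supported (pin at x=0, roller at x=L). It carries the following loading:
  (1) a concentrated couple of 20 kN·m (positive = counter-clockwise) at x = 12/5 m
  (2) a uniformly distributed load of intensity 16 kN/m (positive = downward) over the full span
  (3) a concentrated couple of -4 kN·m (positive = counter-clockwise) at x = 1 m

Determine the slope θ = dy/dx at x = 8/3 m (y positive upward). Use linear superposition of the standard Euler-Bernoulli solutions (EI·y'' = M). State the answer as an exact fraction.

Load 1 — applied couple M₀=20 kN·m at a=12/5 m (b=L-a=8/5):
  θ_1 = (M₀x²/(2L)-M₀(x-a)+C₁)/EI  [x>a] with C₁=M₀(3b²-L²)/(6L)=-104/15 = (20·(8/3)²/(2·4)-20·((8/3)-(12/5))+(-104/15))/5000 = 31/28125 rad
Load 2 — uniform load w=16 kN/m over full span:
  θ_2 = -w(L³-6Lx²+4x³)/(24EI) = -16·(4³-6·4·(8/3)²+4·(8/3)³)/(24·5000) = 208/50625 rad
Load 3 — applied couple M₀=-4 kN·m at a=1 m (b=L-a=3):
  θ_3 = (M₀x²/(2L)-M₀(x-a)+C₁)/EI  [x>a] with C₁=M₀(3b²-L²)/(6L)=-11/6 = ((-4)·(8/3)²/(2·4)-(-4)·((8/3)-1)+(-11/6))/5000 = 23/90000 rad
Superposition: θ = Σ θ_i = 22139/4050000 rad ≈ 0.005466 rad

θ(8/3) = 22139/4050000 rad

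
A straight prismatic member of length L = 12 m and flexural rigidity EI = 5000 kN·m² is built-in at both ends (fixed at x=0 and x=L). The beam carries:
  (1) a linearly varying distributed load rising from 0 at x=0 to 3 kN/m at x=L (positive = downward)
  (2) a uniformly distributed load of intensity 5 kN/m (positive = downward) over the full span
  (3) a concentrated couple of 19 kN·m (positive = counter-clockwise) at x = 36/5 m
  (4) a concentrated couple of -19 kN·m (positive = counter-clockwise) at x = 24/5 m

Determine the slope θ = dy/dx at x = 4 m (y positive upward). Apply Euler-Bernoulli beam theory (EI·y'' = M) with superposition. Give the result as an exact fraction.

Load 1 — triangular load w₀=3 kN/m (0→w₀ over full span):
  θ_1 = -w₀(2x(L-x)(L-2x)(x+2L)+x²(L-x)²)/(120LEI) = -3·(2·4·(12-4)·(12-2·4)·(4+2·12)+4²·(12-4)²)/(120·12·5000) = -32/9375 rad
Load 2 — uniform load w=5 kN/m over full span:
  θ_2 = -wx(L-x)(L-2x)/(12EI) = -5·4·(12-4)·(12-2·4)/(12·5000) = -4/375 rad
Load 3 — applied couple M₀=19 kN·m at a=36/5 m (b=L-a=24/5):
  θ_3 = (R_Ax²/2 - M_Ax)/EI  [x≤a] with R_A=57/25, M_A=152/25 = ((57/25)·4²/2 - (152/25)·4)/5000 = -19/15625 rad
Load 4 — applied couple M₀=-19 kN·m at a=24/5 m (b=L-a=36/5):
  θ_4 = (R_Ax²/2 - M_Ax)/EI  [x≤a] with R_A=-57/25, M_A=-57/25 = ((-57/25)·4²/2 - (-57/25)·4)/5000 = -57/31250 rad
Superposition: θ = Σ θ_i = -107/6250 rad ≈ -0.017120 rad

θ(4) = -107/6250 rad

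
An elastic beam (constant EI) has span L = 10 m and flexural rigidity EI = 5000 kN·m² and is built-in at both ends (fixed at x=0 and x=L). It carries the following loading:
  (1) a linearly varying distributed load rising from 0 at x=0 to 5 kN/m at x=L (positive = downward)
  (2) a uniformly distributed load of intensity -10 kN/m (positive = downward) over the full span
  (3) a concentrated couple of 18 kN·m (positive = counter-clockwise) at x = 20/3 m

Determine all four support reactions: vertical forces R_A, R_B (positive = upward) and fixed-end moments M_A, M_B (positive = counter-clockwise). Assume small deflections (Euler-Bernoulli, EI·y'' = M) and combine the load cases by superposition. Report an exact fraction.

Load 1 — triangular load w₀=5 kN/m (0→w₀ over full span):
  R_A = 3w₀L/20 = 3·5·10/20 = 15/2 kN
  M_A = w₀L²/30 = 5·10²/30 = 50/3 kN·m
  R_B = 7w₀L/20 = 7·5·10/20 = 35/2 kN
  M_B = -w₀L²/20 = -5·10²/20 = -25 kN·m
Load 2 — uniform load w=-10 kN/m over full span:
  R_A = wL/2 = (-10)·10/2 = -50 kN
  M_A = wL²/12 = (-10)·10²/12 = -250/3 kN·m
  R_B = wL/2 = (-10)·10/2 = -50 kN
  M_B = -wL²/12 = -(-10)·10²/12 = 250/3 kN·m
Load 3 — applied couple M₀=18 kN·m at a=20/3 m (b=L-a=10/3):
  R_A = 6M₀ab/L³ = 6·18·(20/3)·(10/3)/10³ = 12/5 kN
  M_A = M₀b(2a-b)/L² = 18·(10/3)·(2·(20/3)-(10/3))/10² = 6 kN·m
  R_B = -6M₀ab/L³ = -6·18·(20/3)·(10/3)/10³ = -12/5 kN
  M_B = M₀a(2b-a)/L² = 18·(20/3)·(2·(10/3)-(20/3))/10² = 0 kN·m
Superposition: R_A = -401/10 kN, M_A = -182/3 kN·m, R_B = -349/10 kN, M_B = 175/3 kN·m

R_A = -401/10 kN, M_A = -182/3 kN·m, R_B = -349/10 kN, M_B = 175/3 kN·m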